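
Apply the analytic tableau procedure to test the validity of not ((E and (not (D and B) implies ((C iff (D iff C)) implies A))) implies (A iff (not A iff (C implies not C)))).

Not valid

Assume the negation and expand:
Initial set: {F not ((E and (not (D and B) implies ((C iff (D iff C)) implies A))) implies (A iff (not A iff (C implies not C))))}.
F not ((E and (not (D and B) implies ((C iff (D iff C)) implies A))) implies (A iff (not A iff (C implies not C)))): β-rule — branch into F (E and (not (D and B) implies ((C iff (D iff C)) implies A)))  //  T (A iff (not A iff (C implies not C))).
  branch 1 (add F (E and (not (D and B) implies ((C iff (D iff C)) implies A)))):
    F (E and (not (D and B) implies ((C iff (D iff C)) implies A))): β-rule — branch into F E  //  F (not (D and B) implies ((C iff (D iff C)) implies A)).
      branch 1.1 (add F E):
        ○ open, literals {E=0}.
      branch 1.2 (add F (not (D and B) implies ((C iff (D iff C)) implies A))):
        F (not (D and B) implies ((C iff (D iff C)) implies A)): α-rule — add T not (D and B), F ((C iff (D iff C)) implies A).
        F ((C iff (D iff C)) implies A): α-rule — add T (C iff (D iff C)), F A.
        T not (D and B): β-rule — branch into F D  //  F B.
          branch 1.2.1 (add F D):
            T (C iff (D iff C)): β-rule — branch into T C, T (D iff C)  //  F C, F (D iff C).
              branch 1.2.1.1 (add T C, T (D iff C)):
                T (D iff C): β-rule — branch into T D, T C  //  F D, F C.
                  branch 1.2.1.1.1 (add T D, T C):
                    × closes — contains both D and not D.
                  branch 1.2.1.1.2 (add F D, F C):
                    × closes — contains both C and not C.
              branch 1.2.1.2 (add F C, F (D iff C)):
                F (D iff C): β-rule — branch into T D, F C  //  F D, T C.
                  branch 1.2.1.2.1 (add T D, F C):
                    × closes — contains both D and not D.
                  branch 1.2.1.2.2 (add F D, T C):
                    × closes — contains both C and not C.
          branch 1.2.2 (add F B):
            T (C iff (D iff C)): β-rule — branch into T C, T (D iff C)  //  F C, F (D iff C).
              branch 1.2.2.1 (add T C, T (D iff C)):
                T (D iff C): β-rule — branch into T D, T C  //  F D, F C.
                  branch 1.2.2.1.1 (add T D, T C):
                    ○ open, literals {A=0, B=0, C=1, D=1}.
                  branch 1.2.2.1.2 (add F D, F C):
                    × closes — contains both C and not C.
              branch 1.2.2.2 (add F C, F (D iff C)):
                F (D iff C): β-rule — branch into T D, F C  //  F D, T C.
                  branch 1.2.2.2.1 (add T D, F C):
                    ○ open, literals {A=0, B=0, C=0, D=1}.
                  branch 1.2.2.2.2 (add F D, T C):
                    × closes — contains both C and not C.
  branch 2 (add T (A iff (not A iff (C implies not C)))):
    T (A iff (not A iff (C implies not C))): β-rule — branch into T A, T (not A iff (C implies not C))  //  F A, F (not A iff (C implies not C)).
      branch 2.1 (add T A, T (not A iff (C implies not C))):
        T (not A iff (C implies not C)): β-rule — branch into T not A, T (C implies not C)  //  F not A, F (C implies not C).
          branch 2.1.1 (add T not A, T (C implies not C)):
            × closes — contains both A and not A.
          branch 2.1.2 (add F not A, F (C implies not C)):
            F (C implies not C): α-rule — add T C, F not C.
            ○ open, literals {A=1, C=1}.
      branch 2.2 (add F A, F (not A iff (C implies not C))):
        F (not A iff (C implies not C)): β-rule — branch into T not A, F (C implies not C)  //  F not A, T (C implies not C).
          branch 2.2.1 (add T not A, F (C implies not C)):
            F (C implies not C): α-rule — add T C, F not C.
            ○ open, literals {A=0, C=1}.
          branch 2.2.2 (add F not A, T (C implies not C)):
            × closes — contains both A and not A.
8 branches closed, 5 open.
An open branch gives a countermodel: E=0 (unmentioned atoms arbitrary); under it the original formula is false.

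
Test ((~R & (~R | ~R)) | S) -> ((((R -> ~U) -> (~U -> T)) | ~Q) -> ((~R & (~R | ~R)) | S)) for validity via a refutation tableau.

Assume the negation and expand:
Initial set: {~(((~R & (~R | ~R)) | S) -> ((((R -> ~U) -> (~U -> T)) | ~Q) -> ((~R & (~R | ~R)) | S)))}.
~(((~R & (~R | ~R)) | S) -> ((((R -> ~U) -> (~U -> T)) | ~Q) -> ((~R & (~R | ~R)) | S))): α-rule — add ((~R & (~R | ~R)) | S), ~((((R -> ~U) -> (~U -> T)) | ~Q) -> ((~R & (~R | ~R)) | S)).
~((((R -> ~U) -> (~U -> T)) | ~Q) -> ((~R & (~R | ~R)) | S)): α-rule — add (((R -> ~U) -> (~U -> T)) | ~Q), ~((~R & (~R | ~R)) | S).
~((~R & (~R | ~R)) | S): α-rule — add ~(~R & (~R | ~R)), ~S.
((~R & (~R | ~R)) | S): β-rule — branch into (~R & (~R | ~R))  //  S.
  branch 1 (add (~R & (~R | ~R))):
    (~R & (~R | ~R)): α-rule — add ~R, (~R | ~R).
    (((R -> ~U) -> (~U -> T)) | ~Q): β-rule — branch into ((R -> ~U) -> (~U -> T))  //  ~Q.
      branch 1.1 (add ((R -> ~U) -> (~U -> T))):
        ~(~R & (~R | ~R)): β-rule — branch into ~~R  //  ~(~R | ~R).
          branch 1.1.1 (add ~~R):
            × closes — contains both R and ~R.
          branch 1.1.2 (add ~(~R | ~R)):
            ~(~R | ~R): α-rule — add ~~R, ~~R.
            × closes — contains both R and ~R.
      branch 1.2 (add ~Q):
        ~(~R & (~R | ~R)): β-rule — branch into ~~R  //  ~(~R | ~R).
          branch 1.2.1 (add ~~R):
            × closes — contains both R and ~R.
          branch 1.2.2 (add ~(~R | ~R)):
            ~(~R | ~R): α-rule — add ~~R, ~~R.
            × closes — contains both R and ~R.
  branch 2 (add S):
    × closes — contains both S and ~S.
All 5 branches close.
Every branch closed, so the negation is unsatisfiable and the formula is valid.

Valid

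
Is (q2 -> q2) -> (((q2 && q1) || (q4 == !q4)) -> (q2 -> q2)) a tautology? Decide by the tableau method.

Valid

Assume the negation and expand:
Initial set: {!((q2 -> q2) -> (((q2 && q1) || (q4 == !q4)) -> (q2 -> q2)))}.
!((q2 -> q2) -> (((q2 && q1) || (q4 == !q4)) -> (q2 -> q2))): α-rule — add (q2 -> q2), !(((q2 && q1) || (q4 == !q4)) -> (q2 -> q2)).
!(((q2 && q1) || (q4 == !q4)) -> (q2 -> q2)): α-rule — add ((q2 && q1) || (q4 == !q4)), !(q2 -> q2).
!(q2 -> q2): α-rule — add q2, !q2.
× closes — contains both q2 and !q2.
All 1 branch closes.
Every branch closed, so the negation is unsatisfiable and the formula is valid.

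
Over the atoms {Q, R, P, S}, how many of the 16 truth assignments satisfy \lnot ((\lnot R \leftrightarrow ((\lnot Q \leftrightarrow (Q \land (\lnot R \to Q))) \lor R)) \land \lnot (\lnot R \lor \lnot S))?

Initial set: {\lnot ((\lnot R \leftrightarrow ((\lnot Q \leftrightarrow (Q \land (\lnot R \to Q))) \lor R)) \land \lnot (\lnot R \lor \lnot S))}.
\lnot ((\lnot R \leftrightarrow ((\lnot Q \leftrightarrow (Q \land (\lnot R \to Q))) \lor R)) \land \lnot (\lnot R \lor \lnot S)): β-rule — branch into \lnot (\lnot R \leftrightarrow ((\lnot Q \leftrightarrow (Q \land (\lnot R \to Q))) \lor R))  //  \lnot \lnot (\lnot R \lor \lnot S).
  branch 1 (add \lnot (\lnot R \leftrightarrow ((\lnot Q \leftrightarrow (Q \land (\lnot R \to Q))) \lor R))):
    \lnot (\lnot R \leftrightarrow ((\lnot Q \leftrightarrow (Q \land (\lnot R \to Q))) \lor R)): β-rule — branch into \lnot R, \lnot ((\lnot Q \leftrightarrow (Q \land (\lnot R \to Q))) \lor R)  //  \lnot \lnot R, ((\lnot Q \leftrightarrow (Q \land (\lnot R \to Q))) \lor R).
      branch 1.1 (add \lnot R, \lnot ((\lnot Q \leftrightarrow (Q \land (\lnot R \to Q))) \lor R)):
        \lnot ((\lnot Q \leftrightarrow (Q \land (\lnot R \to Q))) \lor R): α-rule — add \lnot (\lnot Q \leftrightarrow (Q \land (\lnot R \to Q))), \lnot R.
        \lnot (\lnot Q \leftrightarrow (Q \land (\lnot R \to Q))): β-rule — branch into \lnot Q, \lnot (Q \land (\lnot R \to Q))  //  \lnot \lnot Q, (Q \land (\lnot R \to Q)).
          branch 1.1.1 (add \lnot Q, \lnot (Q \land (\lnot R \to Q))):
            \lnot (Q \land (\lnot R \to Q)): β-rule — branch into \lnot Q  //  \lnot (\lnot R \to Q).
              branch 1.1.1.1 (add \lnot Q):
                ○ open, literals {Q=F, R=F}.
              branch 1.1.1.2 (add \lnot (\lnot R \to Q)):
                \lnot (\lnot R \to Q): α-rule — add \lnot R, \lnot Q.
                ○ open, literals {Q=F, R=F}.
          branch 1.1.2 (add \lnot \lnot Q, (Q \land (\lnot R \to Q))):
            (Q \land (\lnot R \to Q)): α-rule — add Q, (\lnot R \to Q).
            (\lnot R \to Q): β-rule — branch into \lnot \lnot R  //  Q.
              branch 1.1.2.1 (add \lnot \lnot R):
                × closes — contains both R and \lnot R.
              branch 1.1.2.2 (add Q):
                ○ open, literals {Q=T, R=F}.
      branch 1.2 (add \lnot \lnot R, ((\lnot Q \leftrightarrow (Q \land (\lnot R \to Q))) \lor R)):
        ((\lnot Q \leftrightarrow (Q \land (\lnot R \to Q))) \lor R): β-rule — branch into (\lnot Q \leftrightarrow (Q \land (\lnot R \to Q)))  //  R.
          branch 1.2.1 (add (\lnot Q \leftrightarrow (Q \land (\lnot R \to Q)))):
            (\lnot Q \leftrightarrow (Q \land (\lnot R \to Q))): β-rule — branch into \lnot Q, (Q \land (\lnot R \to Q))  //  \lnot \lnot Q, \lnot (Q \land (\lnot R \to Q)).
              branch 1.2.1.1 (add \lnot Q, (Q \land (\lnot R \to Q))):
                (Q \land (\lnot R \to Q)): α-rule — add Q, (\lnot R \to Q).
                × closes — contains both Q and \lnot Q.
              branch 1.2.1.2 (add \lnot \lnot Q, \lnot (Q \land (\lnot R \to Q))):
                \lnot (Q \land (\lnot R \to Q)): β-rule — branch into \lnot Q  //  \lnot (\lnot R \to Q).
                  branch 1.2.1.2.1 (add \lnot Q):
                    × closes — contains both Q and \lnot Q.
                  branch 1.2.1.2.2 (add \lnot (\lnot R \to Q)):
                    \lnot (\lnot R \to Q): α-rule — add \lnot R, \lnot Q.
                    × closes — contains both R and \lnot R.
          branch 1.2.2 (add R):
            ○ open, literals {R=T}.
  branch 2 (add \lnot \lnot (\lnot R \lor \lnot S)):
    \lnot \lnot (\lnot R \lor \lnot S): β-rule — branch into \lnot R  //  \lnot S.
      branch 2.1 (add \lnot R):
        ○ open, literals {R=F}.
      branch 2.2 (add \lnot S):
        ○ open, literals {S=F}.
4 branches closed, 6 open.
Each open branch fixes some atoms; the unmentioned ones are free. Counting distinct full assignments: branch {Q=F, R=F} (P, S) contributes 4 new; branch {Q=F, R=F} (P, S) contributes 0 new; branch {Q=T, R=F} (P, S) contributes 4 new; branch {R=T} (Q, P, S) contributes 8 new; branch {R=F} (Q, P, S) contributes 0 new; branch {S=F} (Q, R, P) contributes 0 new. Total: 16.

16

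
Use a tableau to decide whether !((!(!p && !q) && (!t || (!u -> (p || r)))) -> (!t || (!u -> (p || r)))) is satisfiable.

Initial set: {!((!(!p && !q) && (!t || (!u -> (p || r)))) -> (!t || (!u -> (p || r))))}.
!((!(!p && !q) && (!t || (!u -> (p || r)))) -> (!t || (!u -> (p || r)))): α-rule — add (!(!p && !q) && (!t || (!u -> (p || r)))), !(!t || (!u -> (p || r))).
(!(!p && !q) && (!t || (!u -> (p || r)))): α-rule — add !(!p && !q), (!t || (!u -> (p || r))).
!(!t || (!u -> (p || r))): α-rule — add !!t, !(!u -> (p || r)).
!(!u -> (p || r)): α-rule — add !u, !(p || r).
!(p || r): α-rule — add !p, !r.
!(!p && !q): β-rule — branch into !!p  //  !!q.
  branch 1 (add !!p):
    × closes — contains both p and !p.
  branch 2 (add !!q):
    (!t || (!u -> (p || r))): β-rule — branch into !t  //  (!u -> (p || r)).
      branch 2.1 (add !t):
        × closes — contains both t and !t.
      branch 2.2 (add (!u -> (p || r))):
        (!u -> (p || r)): β-rule — branch into !!u  //  (p || r).
          branch 2.2.1 (add !!u):
            × closes — contains both u and !u.
          branch 2.2.2 (add (p || r)):
            (p || r): β-rule — branch into p  //  r.
              branch 2.2.2.1 (add p):
                × closes — contains both p and !p.
              branch 2.2.2.2 (add r):
                × closes — contains both r and !r.
All 5 branches close.
Every branch closed; the formula is unsatisfiable.

Unsatisfiable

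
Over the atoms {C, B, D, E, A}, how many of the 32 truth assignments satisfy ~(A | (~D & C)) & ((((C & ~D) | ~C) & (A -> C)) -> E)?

8

Initial set: {(~(A | (~D & C)) & ((((C & ~D) | ~C) & (A -> C)) -> E))}.
(~(A | (~D & C)) & ((((C & ~D) | ~C) & (A -> C)) -> E)): α-rule — add ~(A | (~D & C)), ((((C & ~D) | ~C) & (A -> C)) -> E).
~(A | (~D & C)): α-rule — add ~A, ~(~D & C).
((((C & ~D) | ~C) & (A -> C)) -> E): β-rule — branch into ~(((C & ~D) | ~C) & (A -> C))  //  E.
  branch 1 (add ~(((C & ~D) | ~C) & (A -> C))):
    ~(~D & C): β-rule — branch into ~~D  //  ~C.
      branch 1.1 (add ~~D):
        ~(((C & ~D) | ~C) & (A -> C)): β-rule — branch into ~((C & ~D) | ~C)  //  ~(A -> C).
          branch 1.1.1 (add ~((C & ~D) | ~C)):
            ~((C & ~D) | ~C): α-rule — add ~(C & ~D), ~~C.
            ~(C & ~D): β-rule — branch into ~C  //  ~~D.
              branch 1.1.1.1 (add ~C):
                × closes — contains both C and ~C.
              branch 1.1.1.2 (add ~~D):
                ○ open, literals {A=F, C=T, D=T}.
          branch 1.1.2 (add ~(A -> C)):
            ~(A -> C): α-rule — add A, ~C.
            × closes — contains both A and ~A.
      branch 1.2 (add ~C):
        ~(((C & ~D) | ~C) & (A -> C)): β-rule — branch into ~((C & ~D) | ~C)  //  ~(A -> C).
          branch 1.2.1 (add ~((C & ~D) | ~C)):
            ~((C & ~D) | ~C): α-rule — add ~(C & ~D), ~~C.
            × closes — contains both C and ~C.
          branch 1.2.2 (add ~(A -> C)):
            ~(A -> C): α-rule — add A, ~C.
            × closes — contains both A and ~A.
  branch 2 (add E):
    ~(~D & C): β-rule — branch into ~~D  //  ~C.
      branch 2.1 (add ~~D):
        ○ open, literals {A=F, D=T, E=T}.
      branch 2.2 (add ~C):
        ○ open, literals {A=F, C=F, E=T}.
4 branches closed, 3 open.
Each open branch fixes some atoms; the unmentioned ones are free. Counting distinct full assignments: branch {A=F, C=T, D=T} (B, E) contributes 4 new; branch {A=F, D=T, E=T} (C, B) contributes 2 new; branch {A=F, C=F, E=T} (B, D) contributes 2 new. Total: 8.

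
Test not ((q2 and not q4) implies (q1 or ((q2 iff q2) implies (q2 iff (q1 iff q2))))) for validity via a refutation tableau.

Assume the negation and expand:
Initial set: {F not ((q2 and not q4) implies (q1 or ((q2 iff q2) implies (q2 iff (q1 iff q2)))))}.
F not ((q2 and not q4) implies (q1 or ((q2 iff q2) implies (q2 iff (q1 iff q2))))): β-rule — branch into F (q2 and not q4)  //  T (q1 or ((q2 iff q2) implies (q2 iff (q1 iff q2)))).
  branch 1 (add F (q2 and not q4)):
    F (q2 and not q4): β-rule — branch into F q2  //  F not q4.
      branch 1.1 (add F q2):
        ○ open, literals {q2=F}.
      branch 1.2 (add F not q4):
        ○ open, literals {q4=T}.
  branch 2 (add T (q1 or ((q2 iff q2) implies (q2 iff (q1 iff q2))))):
    T (q1 or ((q2 iff q2) implies (q2 iff (q1 iff q2)))): β-rule — branch into T q1  //  T ((q2 iff q2) implies (q2 iff (q1 iff q2))).
      branch 2.1 (add T q1):
        ○ open, literals {q1=T}.
      branch 2.2 (add T ((q2 iff q2) implies (q2 iff (q1 iff q2)))):
        T ((q2 iff q2) implies (q2 iff (q1 iff q2))): β-rule — branch into F (q2 iff q2)  //  T (q2 iff (q1 iff q2)).
          branch 2.2.1 (add F (q2 iff q2)):
            F (q2 iff q2): β-rule — branch into T q2, F q2  //  F q2, T q2.
              branch 2.2.1.1 (add T q2, F q2):
                × closes — contains both q2 and not q2.
              branch 2.2.1.2 (add F q2, T q2):
                × closes — contains both q2 and not q2.
          branch 2.2.2 (add T (q2 iff (q1 iff q2))):
            T (q2 iff (q1 iff q2)): β-rule — branch into T q2, T (q1 iff q2)  //  F q2, F (q1 iff q2).
              branch 2.2.2.1 (add T q2, T (q1 iff q2)):
                T (q1 iff q2): β-rule — branch into T q1, T q2  //  F q1, F q2.
                  branch 2.2.2.1.1 (add T q1, T q2):
                    ○ open, literals {q1=T, q2=T}.
                  branch 2.2.2.1.2 (add F q1, F q2):
                    × closes — contains both q2 and not q2.
              branch 2.2.2.2 (add F q2, F (q1 iff q2)):
                F (q1 iff q2): β-rule — branch into T q1, F q2  //  F q1, T q2.
                  branch 2.2.2.2.1 (add T q1, F q2):
                    ○ open, literals {q1=T, q2=F}.
                  branch 2.2.2.2.2 (add F q1, T q2):
                    × closes — contains both q2 and not q2.
4 branches closed, 5 open.
An open branch gives a countermodel: q2=F (unmentioned atoms arbitrary); under it the original formula is false.

Not valid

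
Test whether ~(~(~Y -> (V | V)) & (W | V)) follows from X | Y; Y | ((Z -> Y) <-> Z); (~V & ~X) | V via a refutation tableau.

Initial set: {(X | Y); (Y | ((Z -> Y) <-> Z)); ((~V & ~X) | V); ~~(~(~Y -> (V | V)) & (W | V))}.
~~(~(~Y -> (V | V)) & (W | V)): α-rule — add ~(~Y -> (V | V)), (W | V).
~(~Y -> (V | V)): α-rule — add ~Y, ~(V | V).
~(V | V): α-rule — add ~V, ~V.
(X | Y): β-rule — branch into X  //  Y.
  branch 1 (add X):
    (Y | ((Z -> Y) <-> Z)): β-rule — branch into Y  //  ((Z -> Y) <-> Z).
      branch 1.1 (add Y):
        × closes — contains both Y and ~Y.
      branch 1.2 (add ((Z -> Y) <-> Z)):
        ((~V & ~X) | V): β-rule — branch into (~V & ~X)  //  V.
          branch 1.2.1 (add (~V & ~X)):
            (~V & ~X): α-rule — add ~V, ~X.
            × closes — contains both X and ~X.
          branch 1.2.2 (add V):
            × closes — contains both V and ~V.
  branch 2 (add Y):
    × closes — contains both Y and ~Y.
All 4 branches close.
Every branch closed, so the premises entail the conclusion.

Yes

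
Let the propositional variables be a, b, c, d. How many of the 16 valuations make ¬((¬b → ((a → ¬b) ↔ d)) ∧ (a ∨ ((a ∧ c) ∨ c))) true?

Initial set: {¬((¬b → ((a → ¬b) ↔ d)) ∧ (a ∨ ((a ∧ c) ∨ c)))}.
¬((¬b → ((a → ¬b) ↔ d)) ∧ (a ∨ ((a ∧ c) ∨ c))): β-rule — branch into ¬(¬b → ((a → ¬b) ↔ d))  //  ¬(a ∨ ((a ∧ c) ∨ c)).
  branch 1 (add ¬(¬b → ((a → ¬b) ↔ d))):
    ¬(¬b → ((a → ¬b) ↔ d)): α-rule — add ¬b, ¬((a → ¬b) ↔ d).
    ¬((a → ¬b) ↔ d): β-rule — branch into (a → ¬b), ¬d  //  ¬(a → ¬b), d.
      branch 1.1 (add (a → ¬b), ¬d):
        (a → ¬b): β-rule — branch into ¬a  //  ¬b.
          branch 1.1.1 (add ¬a):
            ○ open, literals {a=0, b=0, d=0}.
          branch 1.1.2 (add ¬b):
            ○ open, literals {b=0, d=0}.
      branch 1.2 (add ¬(a → ¬b), d):
        ¬(a → ¬b): α-rule — add a, ¬¬b.
        × closes — contains both b and ¬b.
  branch 2 (add ¬(a ∨ ((a ∧ c) ∨ c))):
    ¬(a ∨ ((a ∧ c) ∨ c)): α-rule — add ¬a, ¬((a ∧ c) ∨ c).
    ¬((a ∧ c) ∨ c): α-rule — add ¬(a ∧ c), ¬c.
    ¬(a ∧ c): β-rule — branch into ¬a  //  ¬c.
      branch 2.1 (add ¬a):
        ○ open, literals {a=0, c=0}.
      branch 2.2 (add ¬c):
        ○ open, literals {a=0, c=0}.
1 branch closed, 4 open.
Each open branch fixes some atoms; the unmentioned ones are free. Counting distinct full assignments: branch {a=0, b=0, d=0} (c) contributes 2 new; branch {b=0, d=0} (a, c) contributes 2 new; branch {a=0, c=0} (b, d) contributes 3 new; branch {a=0, c=0} (b, d) contributes 0 new. Total: 7.

7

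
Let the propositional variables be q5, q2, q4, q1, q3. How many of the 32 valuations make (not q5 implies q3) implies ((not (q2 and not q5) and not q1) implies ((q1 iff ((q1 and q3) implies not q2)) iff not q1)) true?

22

Initial set: {((not q5 implies q3) implies ((not (q2 and not q5) and not q1) implies ((q1 iff ((q1 and q3) implies not q2)) iff not q1)))}.
((not q5 implies q3) implies ((not (q2 and not q5) and not q1) implies ((q1 iff ((q1 and q3) implies not q2)) iff not q1))): β-rule — branch into not (not q5 implies q3)  //  ((not (q2 and not q5) and not q1) implies ((q1 iff ((q1 and q3) implies not q2)) iff not q1)).
  branch 1 (add not (not q5 implies q3)):
    not (not q5 implies q3): α-rule — add not q5, not q3.
    ○ open, literals {q3=false, q5=false}.
  branch 2 (add ((not (q2 and not q5) and not q1) implies ((q1 iff ((q1 and q3) implies not q2)) iff not q1))):
    ((not (q2 and not q5) and not q1) implies ((q1 iff ((q1 and q3) implies not q2)) iff not q1)): β-rule — branch into not (not (q2 and not q5) and not q1)  //  ((q1 iff ((q1 and q3) implies not q2)) iff not q1).
      branch 2.1 (add not (not (q2 and not q5) and not q1)):
        not (not (q2 and not q5) and not q1): β-rule — branch into not not (q2 and not q5)  //  not not q1.
          branch 2.1.1 (add not not (q2 and not q5)):
            not not (q2 and not q5): α-rule — add q2, not q5.
            ○ open, literals {q2=true, q5=false}.
          branch 2.1.2 (add not not q1):
            ○ open, literals {q1=true}.
      branch 2.2 (add ((q1 iff ((q1 and q3) implies not q2)) iff not q1)):
        ((q1 iff ((q1 and q3) implies not q2)) iff not q1): β-rule — branch into (q1 iff ((q1 and q3) implies not q2)), not q1  //  not (q1 iff ((q1 and q3) implies not q2)), not not q1.
          branch 2.2.1 (add (q1 iff ((q1 and q3) implies not q2)), not q1):
            (q1 iff ((q1 and q3) implies not q2)): β-rule — branch into q1, ((q1 and q3) implies not q2)  //  not q1, not ((q1 and q3) implies not q2).
              branch 2.2.1.1 (add q1, ((q1 and q3) implies not q2)):
                × closes — contains both q1 and not q1.
              branch 2.2.1.2 (add not q1, not ((q1 and q3) implies not q2)):
                not ((q1 and q3) implies not q2): α-rule — add (q1 and q3), not not q2.
                (q1 and q3): α-rule — add q1, q3.
                × closes — contains both q1 and not q1.
          branch 2.2.2 (add not (q1 iff ((q1 and q3) implies not q2)), not not q1):
            not (q1 iff ((q1 and q3) implies not q2)): β-rule — branch into q1, not ((q1 and q3) implies not q2)  //  not q1, ((q1 and q3) implies not q2).
              branch 2.2.2.1 (add q1, not ((q1 and q3) implies not q2)):
                not ((q1 and q3) implies not q2): α-rule — add (q1 and q3), not not q2.
                (q1 and q3): α-rule — add q1, q3.
                ○ open, literals {q1=true, q2=true, q3=true}.
              branch 2.2.2.2 (add not q1, ((q1 and q3) implies not q2)):
                × closes — contains both q1 and not q1.
3 branches closed, 4 open.
Each open branch fixes some atoms; the unmentioned ones are free. Counting distinct full assignments: branch {q3=false, q5=false} (q2, q4, q1) contributes 8 new; branch {q2=true, q5=false} (q4, q1, q3) contributes 4 new; branch {q1=true} (q5, q2, q4, q3) contributes 10 new; branch {q1=true, q2=true, q3=true} (q5, q4) contributes 0 new. Total: 22.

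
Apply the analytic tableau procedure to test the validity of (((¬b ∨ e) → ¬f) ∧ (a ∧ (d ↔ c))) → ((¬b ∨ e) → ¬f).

Valid

Assume the negation and expand:
Initial set: {¬((((¬b ∨ e) → ¬f) ∧ (a ∧ (d ↔ c))) → ((¬b ∨ e) → ¬f))}.
¬((((¬b ∨ e) → ¬f) ∧ (a ∧ (d ↔ c))) → ((¬b ∨ e) → ¬f)): α-rule — add (((¬b ∨ e) → ¬f) ∧ (a ∧ (d ↔ c))), ¬((¬b ∨ e) → ¬f).
(((¬b ∨ e) → ¬f) ∧ (a ∧ (d ↔ c))): α-rule — add ((¬b ∨ e) → ¬f), (a ∧ (d ↔ c)).
¬((¬b ∨ e) → ¬f): α-rule — add (¬b ∨ e), ¬¬f.
(a ∧ (d ↔ c)): α-rule — add a, (d ↔ c).
((¬b ∨ e) → ¬f): β-rule — branch into ¬(¬b ∨ e)  //  ¬f.
  branch 1 (add ¬(¬b ∨ e)):
    ¬(¬b ∨ e): α-rule — add ¬¬b, ¬e.
    (¬b ∨ e): β-rule — branch into ¬b  //  e.
      branch 1.1 (add ¬b):
        × closes — contains both b and ¬b.
      branch 1.2 (add e):
        × closes — contains both e and ¬e.
  branch 2 (add ¬f):
    × closes — contains both f and ¬f.
All 3 branches close.
Every branch closed, so the negation is unsatisfiable and the formula is valid.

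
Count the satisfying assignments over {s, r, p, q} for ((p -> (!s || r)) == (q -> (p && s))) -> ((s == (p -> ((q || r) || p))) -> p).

14

Initial set: {(((p -> (!s || r)) == (q -> (p && s))) -> ((s == (p -> ((q || r) || p))) -> p))}.
(((p -> (!s || r)) == (q -> (p && s))) -> ((s == (p -> ((q || r) || p))) -> p)): β-rule — branch into !((p -> (!s || r)) == (q -> (p && s)))  //  ((s == (p -> ((q || r) || p))) -> p).
  branch 1 (add !((p -> (!s || r)) == (q -> (p && s)))):
    !((p -> (!s || r)) == (q -> (p && s))): β-rule — branch into (p -> (!s || r)), !(q -> (p && s))  //  !(p -> (!s || r)), (q -> (p && s)).
      branch 1.1 (add (p -> (!s || r)), !(q -> (p && s))):
        !(q -> (p && s)): α-rule — add q, !(p && s).
        (p -> (!s || r)): β-rule — branch into !p  //  (!s || r).
          branch 1.1.1 (add !p):
            !(p && s): β-rule — branch into !p  //  !s.
              branch 1.1.1.1 (add !p):
                ○ open, literals {p=F, q=T}.
              branch 1.1.1.2 (add !s):
                ○ open, literals {p=F, q=T, s=F}.
          branch 1.1.2 (add (!s || r)):
            !(p && s): β-rule — branch into !p  //  !s.
              branch 1.1.2.1 (add !p):
                (!s || r): β-rule — branch into !s  //  r.
                  branch 1.1.2.1.1 (add !s):
                    ○ open, literals {p=F, q=T, s=F}.
                  branch 1.1.2.1.2 (add r):
                    ○ open, literals {p=F, q=T, r=T}.
              branch 1.1.2.2 (add !s):
                (!s || r): β-rule — branch into !s  //  r.
                  branch 1.1.2.2.1 (add !s):
                    ○ open, literals {q=T, s=F}.
                  branch 1.1.2.2.2 (add r):
                    ○ open, literals {q=T, r=T, s=F}.
      branch 1.2 (add !(p -> (!s || r)), (q -> (p && s))):
        !(p -> (!s || r)): α-rule — add p, !(!s || r).
        !(!s || r): α-rule — add !!s, !r.
        (q -> (p && s)): β-rule — branch into !q  //  (p && s).
          branch 1.2.1 (add !q):
            ○ open, literals {p=T, q=F, r=F, s=T}.
          branch 1.2.2 (add (p && s)):
            (p && s): α-rule — add p, s.
            ○ open, literals {p=T, r=F, s=T}.
  branch 2 (add ((s == (p -> ((q || r) || p))) -> p)):
    ((s == (p -> ((q || r) || p))) -> p): β-rule — branch into !(s == (p -> ((q || r) || p)))  //  p.
      branch 2.1 (add !(s == (p -> ((q || r) || p)))):
        !(s == (p -> ((q || r) || p))): β-rule — branch into s, !(p -> ((q || r) || p))  //  !s, (p -> ((q || r) || p)).
          branch 2.1.1 (add s, !(p -> ((q || r) || p))):
            !(p -> ((q || r) || p)): α-rule — add p, !((q || r) || p).
            !((q || r) || p): α-rule — add !(q || r), !p.
            × closes — contains both p and !p.
          branch 2.1.2 (add !s, (p -> ((q || r) || p))):
            (p -> ((q || r) || p)): β-rule — branch into !p  //  ((q || r) || p).
              branch 2.1.2.1 (add !p):
                ○ open, literals {p=F, s=F}.
              branch 2.1.2.2 (add ((q || r) || p)):
                ((q || r) || p): β-rule — branch into (q || r)  //  p.
                  branch 2.1.2.2.1 (add (q || r)):
                    (q || r): β-rule — branch into q  //  r.
                      branch 2.1.2.2.1.1 (add q):
                        ○ open, literals {q=T, s=F}.
                      branch 2.1.2.2.1.2 (add r):
                        ○ open, literals {r=T, s=F}.
                  branch 2.1.2.2.2 (add p):
                    ○ open, literals {p=T, s=F}.
      branch 2.2 (add p):
        ○ open, literals {p=T}.
1 branch closed, 13 open.
Each open branch fixes some atoms; the unmentioned ones are free. Counting distinct full assignments: branch {p=F, q=T} (s, r) contributes 4 new; branch {p=F, q=T, s=F} (r) contributes 0 new; branch {p=F, q=T, s=F} (r) contributes 0 new; branch {p=F, q=T, r=T} (s) contributes 0 new; branch {q=T, s=F} (r, p) contributes 2 new; branch {q=T, r=T, s=F} (p) contributes 0 new; branch {p=T, q=F, r=F, s=T} (none free) contributes 1 new; branch {p=T, r=F, s=T} (q) contributes 1 new; branch {p=F, s=F} (r, q) contributes 2 new; branch {q=T, s=F} (r, p) contributes 0 new; branch {r=T, s=F} (p, q) contributes 1 new; branch {p=T, s=F} (r, q) contributes 1 new; branch {p=T} (s, r, q) contributes 2 new. Total: 14.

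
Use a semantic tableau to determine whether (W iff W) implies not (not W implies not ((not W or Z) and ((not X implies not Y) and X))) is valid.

Assume the negation and expand:
Initial set: {F ((W iff W) implies not (not W implies not ((not W or Z) and ((not X implies not Y) and X))))}.
F ((W iff W) implies not (not W implies not ((not W or Z) and ((not X implies not Y) and X)))): α-rule — add T (W iff W), F not (not W implies not ((not W or Z) and ((not X implies not Y) and X))).
T (W iff W): β-rule — branch into T W, T W  //  F W, F W.
  branch 1 (add T W, T W):
    F not (not W implies not ((not W or Z) and ((not X implies not Y) and X))): β-rule — branch into F not W  //  T not ((not W or Z) and ((not X implies not Y) and X)).
      branch 1.1 (add F not W):
        ○ open, literals {W=1}.
      branch 1.2 (add T not ((not W or Z) and ((not X implies not Y) and X))):
        T not ((not W or Z) and ((not X implies not Y) and X)): β-rule — branch into F (not W or Z)  //  F ((not X implies not Y) and X).
          branch 1.2.1 (add F (not W or Z)):
            F (not W or Z): α-rule — add F not W, F Z.
            ○ open, literals {W=1, Z=0}.
          branch 1.2.2 (add F ((not X implies not Y) and X)):
            F ((not X implies not Y) and X): β-rule — branch into F (not X implies not Y)  //  F X.
              branch 1.2.2.1 (add F (not X implies not Y)):
                F (not X implies not Y): α-rule — add T not X, F not Y.
                ○ open, literals {W=1, X=0, Y=1}.
              branch 1.2.2.2 (add F X):
                ○ open, literals {W=1, X=0}.
  branch 2 (add F W, F W):
    F not (not W implies not ((not W or Z) and ((not X implies not Y) and X))): β-rule — branch into F not W  //  T not ((not W or Z) and ((not X implies not Y) and X)).
      branch 2.1 (add F not W):
        × closes — contains both W and not W.
      branch 2.2 (add T not ((not W or Z) and ((not X implies not Y) and X))):
        T not ((not W or Z) and ((not X implies not Y) and X)): β-rule — branch into F (not W or Z)  //  F ((not X implies not Y) and X).
          branch 2.2.1 (add F (not W or Z)):
            F (not W or Z): α-rule — add F not W, F Z.
            × closes — contains both W and not W.
          branch 2.2.2 (add F ((not X implies not Y) and X)):
            F ((not X implies not Y) and X): β-rule — branch into F (not X implies not Y)  //  F X.
              branch 2.2.2.1 (add F (not X implies not Y)):
                F (not X implies not Y): α-rule — add T not X, F not Y.
                ○ open, literals {W=0, X=0, Y=1}.
              branch 2.2.2.2 (add F X):
                ○ open, literals {W=0, X=0}.
2 branches closed, 6 open.
An open branch gives a countermodel: W=1 (unmentioned atoms arbitrary); under it the original formula is false.

Not valid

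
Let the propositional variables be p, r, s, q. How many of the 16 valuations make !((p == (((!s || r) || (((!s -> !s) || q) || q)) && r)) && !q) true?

12

Initial set: {!((p == (((!s || r) || (((!s -> !s) || q) || q)) && r)) && !q)}.
!((p == (((!s || r) || (((!s -> !s) || q) || q)) && r)) && !q): β-rule — branch into !(p == (((!s || r) || (((!s -> !s) || q) || q)) && r))  //  !!q.
  branch 1 (add !(p == (((!s || r) || (((!s -> !s) || q) || q)) && r))):
    !(p == (((!s || r) || (((!s -> !s) || q) || q)) && r)): β-rule — branch into p, !(((!s || r) || (((!s -> !s) || q) || q)) && r)  //  !p, (((!s || r) || (((!s -> !s) || q) || q)) && r).
      branch 1.1 (add p, !(((!s || r) || (((!s -> !s) || q) || q)) && r)):
        !(((!s || r) || (((!s -> !s) || q) || q)) && r): β-rule — branch into !((!s || r) || (((!s -> !s) || q) || q))  //  !r.
          branch 1.1.1 (add !((!s || r) || (((!s -> !s) || q) || q))):
            !((!s || r) || (((!s -> !s) || q) || q)): α-rule — add !(!s || r), !(((!s -> !s) || q) || q).
            !(!s || r): α-rule — add !!s, !r.
            !(((!s -> !s) || q) || q): α-rule — add !((!s -> !s) || q), !q.
            !((!s -> !s) || q): α-rule — add !(!s -> !s), !q.
            !(!s -> !s): α-rule — add !s, !!s.
            × closes — contains both s and !s.
          branch 1.1.2 (add !r):
            ○ open, literals {p=1, r=0}.
      branch 1.2 (add !p, (((!s || r) || (((!s -> !s) || q) || q)) && r)):
        (((!s || r) || (((!s -> !s) || q) || q)) && r): α-rule — add ((!s || r) || (((!s -> !s) || q) || q)), r.
        ((!s || r) || (((!s -> !s) || q) || q)): β-rule — branch into (!s || r)  //  (((!s -> !s) || q) || q).
          branch 1.2.1 (add (!s || r)):
            (!s || r): β-rule — branch into !s  //  r.
              branch 1.2.1.1 (add !s):
                ○ open, literals {p=0, r=1, s=0}.
              branch 1.2.1.2 (add r):
                ○ open, literals {p=0, r=1}.
          branch 1.2.2 (add (((!s -> !s) || q) || q)):
            (((!s -> !s) || q) || q): β-rule — branch into ((!s -> !s) || q)  //  q.
              branch 1.2.2.1 (add ((!s -> !s) || q)):
                ((!s -> !s) || q): β-rule — branch into (!s -> !s)  //  q.
                  branch 1.2.2.1.1 (add (!s -> !s)):
                    (!s -> !s): β-rule — branch into !!s  //  !s.
                      branch 1.2.2.1.1.1 (add !!s):
                        ○ open, literals {p=0, r=1, s=1}.
                      branch 1.2.2.1.1.2 (add !s):
                        ○ open, literals {p=0, r=1, s=0}.
                  branch 1.2.2.1.2 (add q):
                    ○ open, literals {p=0, q=1, r=1}.
              branch 1.2.2.2 (add q):
                ○ open, literals {p=0, q=1, r=1}.
  branch 2 (add !!q):
    ○ open, literals {q=1}.
1 branch closed, 8 open.
Each open branch fixes some atoms; the unmentioned ones are free. Counting distinct full assignments: branch {p=1, r=0} (s, q) contributes 4 new; branch {p=0, r=1, s=0} (q) contributes 2 new; branch {p=0, r=1} (s, q) contributes 2 new; branch {p=0, r=1, s=1} (q) contributes 0 new; branch {p=0, r=1, s=0} (q) contributes 0 new; branch {p=0, q=1, r=1} (s) contributes 0 new; branch {p=0, q=1, r=1} (s) contributes 0 new; branch {q=1} (p, r, s) contributes 4 new. Total: 12.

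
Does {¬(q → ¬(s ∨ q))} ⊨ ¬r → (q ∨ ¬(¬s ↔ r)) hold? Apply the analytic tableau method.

Initial set: {¬(q → ¬(s ∨ q)); ¬(¬r → (q ∨ ¬(¬s ↔ r)))}.
¬(q → ¬(s ∨ q)): α-rule — add q, ¬¬(s ∨ q).
¬(¬r → (q ∨ ¬(¬s ↔ r))): α-rule — add ¬r, ¬(q ∨ ¬(¬s ↔ r)).
¬(q ∨ ¬(¬s ↔ r)): α-rule — add ¬q, ¬¬(¬s ↔ r).
× closes — contains both q and ¬q.
All 1 branch closes.
Every branch closed, so the premises entail the conclusion.

Yes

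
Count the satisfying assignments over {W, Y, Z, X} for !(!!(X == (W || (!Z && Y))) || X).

Initial set: {!(!!(X == (W || (!Z && Y))) || X)}.
!(!!(X == (W || (!Z && Y))) || X): α-rule — add !!!(X == (W || (!Z && Y))), !X.
!!!(X == (W || (!Z && Y))): drop double negation, giving !(X == (W || (!Z && Y))).
!(X == (W || (!Z && Y))): β-rule — branch into X, !(W || (!Z && Y))  //  !X, (W || (!Z && Y)).
  branch 1 (add X, !(W || (!Z && Y))):
    × closes — contains both X and !X.
  branch 2 (add !X, (W || (!Z && Y))):
    (W || (!Z && Y)): β-rule — branch into W  //  (!Z && Y).
      branch 2.1 (add W):
        ○ open, literals {W=T, X=F}.
      branch 2.2 (add (!Z && Y)):
        (!Z && Y): α-rule — add !Z, Y.
        ○ open, literals {X=F, Y=T, Z=F}.
1 branch closed, 2 open.
Each open branch fixes some atoms; the unmentioned ones are free. Counting distinct full assignments: branch {W=T, X=F} (Y, Z) contributes 4 new; branch {X=F, Y=T, Z=F} (W) contributes 1 new. Total: 5.

5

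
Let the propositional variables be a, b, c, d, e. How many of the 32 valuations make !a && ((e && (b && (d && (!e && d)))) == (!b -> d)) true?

4

Initial set: {(!a && ((e && (b && (d && (!e && d)))) == (!b -> d)))}.
(!a && ((e && (b && (d && (!e && d)))) == (!b -> d))): α-rule — add !a, ((e && (b && (d && (!e && d)))) == (!b -> d)).
((e && (b && (d && (!e && d)))) == (!b -> d)): β-rule — branch into (e && (b && (d && (!e && d)))), (!b -> d)  //  !(e && (b && (d && (!e && d)))), !(!b -> d).
  branch 1 (add (e && (b && (d && (!e && d)))), (!b -> d)):
    (e && (b && (d && (!e && d)))): α-rule — add e, (b && (d && (!e && d))).
    (b && (d && (!e && d))): α-rule — add b, (d && (!e && d)).
    (d && (!e && d)): α-rule — add d, (!e && d).
    (!e && d): α-rule — add !e, d.
    × closes — contains both e and !e.
  branch 2 (add !(e && (b && (d && (!e && d)))), !(!b -> d)):
    !(!b -> d): α-rule — add !b, !d.
    !(e && (b && (d && (!e && d)))): β-rule — branch into !e  //  !(b && (d && (!e && d))).
      branch 2.1 (add !e):
        ○ open, literals {a=false, b=false, d=false, e=false}.
      branch 2.2 (add !(b && (d && (!e && d)))):
        !(b && (d && (!e && d))): β-rule — branch into !b  //  !(d && (!e && d)).
          branch 2.2.1 (add !b):
            ○ open, literals {a=false, b=false, d=false}.
          branch 2.2.2 (add !(d && (!e && d))):
            !(d && (!e && d)): β-rule — branch into !d  //  !(!e && d).
              branch 2.2.2.1 (add !d):
                ○ open, literals {a=false, b=false, d=false}.
              branch 2.2.2.2 (add !(!e && d)):
                !(!e && d): β-rule — branch into !!e  //  !d.
                  branch 2.2.2.2.1 (add !!e):
                    ○ open, literals {a=false, b=false, d=false, e=true}.
                  branch 2.2.2.2.2 (add !d):
                    ○ open, literals {a=false, b=false, d=false}.
1 branch closed, 5 open.
Each open branch fixes some atoms; the unmentioned ones are free. Counting distinct full assignments: branch {a=false, b=false, d=false, e=false} (c) contributes 2 new; branch {a=false, b=false, d=false} (c, e) contributes 2 new; branch {a=false, b=false, d=false} (c, e) contributes 0 new; branch {a=false, b=false, d=false, e=true} (c) contributes 0 new; branch {a=false, b=false, d=false} (c, e) contributes 0 new. Total: 4.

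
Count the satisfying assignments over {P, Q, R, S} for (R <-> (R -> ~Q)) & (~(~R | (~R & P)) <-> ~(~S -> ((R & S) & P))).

2

Initial set: {((R <-> (R -> ~Q)) & (~(~R | (~R & P)) <-> ~(~S -> ((R & S) & P))))}.
((R <-> (R -> ~Q)) & (~(~R | (~R & P)) <-> ~(~S -> ((R & S) & P)))): α-rule — add (R <-> (R -> ~Q)), (~(~R | (~R & P)) <-> ~(~S -> ((R & S) & P))).
(R <-> (R -> ~Q)): β-rule — branch into R, (R -> ~Q)  //  ~R, ~(R -> ~Q).
  branch 1 (add R, (R -> ~Q)):
    (~(~R | (~R & P)) <-> ~(~S -> ((R & S) & P))): β-rule — branch into ~(~R | (~R & P)), ~(~S -> ((R & S) & P))  //  ~~(~R | (~R & P)), ~~(~S -> ((R & S) & P)).
      branch 1.1 (add ~(~R | (~R & P)), ~(~S -> ((R & S) & P))):
        ~(~R | (~R & P)): α-rule — add ~~R, ~(~R & P).
        ~(~S -> ((R & S) & P)): α-rule — add ~S, ~((R & S) & P).
        (R -> ~Q): β-rule — branch into ~R  //  ~Q.
          branch 1.1.1 (add ~R):
            × closes — contains both R and ~R.
          branch 1.1.2 (add ~Q):
            ~(~R & P): β-rule — branch into ~~R  //  ~P.
              branch 1.1.2.1 (add ~~R):
                ~((R & S) & P): β-rule — branch into ~(R & S)  //  ~P.
                  branch 1.1.2.1.1 (add ~(R & S)):
                    ~(R & S): β-rule — branch into ~R  //  ~S.
                      branch 1.1.2.1.1.1 (add ~R):
                        × closes — contains both R and ~R.
                      branch 1.1.2.1.1.2 (add ~S):
                        ○ open, literals {Q=F, R=T, S=F}.
                  branch 1.1.2.1.2 (add ~P):
                    ○ open, literals {P=F, Q=F, R=T, S=F}.
              branch 1.1.2.2 (add ~P):
                ~((R & S) & P): β-rule — branch into ~(R & S)  //  ~P.
                  branch 1.1.2.2.1 (add ~(R & S)):
                    ~(R & S): β-rule — branch into ~R  //  ~S.
                      branch 1.1.2.2.1.1 (add ~R):
                        × closes — contains both R and ~R.
                      branch 1.1.2.2.1.2 (add ~S):
                        ○ open, literals {P=F, Q=F, R=T, S=F}.
                  branch 1.1.2.2.2 (add ~P):
                    ○ open, literals {P=F, Q=F, R=T, S=F}.
      branch 1.2 (add ~~(~R | (~R & P)), ~~(~S -> ((R & S) & P))):
        (R -> ~Q): β-rule — branch into ~R  //  ~Q.
          branch 1.2.1 (add ~R):
            × closes — contains both R and ~R.
          branch 1.2.2 (add ~Q):
            ~~(~R | (~R & P)): β-rule — branch into ~R  //  (~R & P).
              branch 1.2.2.1 (add ~R):
                × closes — contains both R and ~R.
              branch 1.2.2.2 (add (~R & P)):
                (~R & P): α-rule — add ~R, P.
                × closes — contains both R and ~R.
  branch 2 (add ~R, ~(R -> ~Q)):
    ~(R -> ~Q): α-rule — add R, ~~Q.
    × closes — contains both R and ~R.
7 branches closed, 4 open.
Each open branch fixes some atoms; the unmentioned ones are free. Counting distinct full assignments: branch {Q=F, R=T, S=F} (P) contributes 2 new; branch {P=F, Q=F, R=T, S=F} (none free) contributes 0 new; branch {P=F, Q=F, R=T, S=F} (none free) contributes 0 new; branch {P=F, Q=F, R=T, S=F} (none free) contributes 0 new. Total: 2.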